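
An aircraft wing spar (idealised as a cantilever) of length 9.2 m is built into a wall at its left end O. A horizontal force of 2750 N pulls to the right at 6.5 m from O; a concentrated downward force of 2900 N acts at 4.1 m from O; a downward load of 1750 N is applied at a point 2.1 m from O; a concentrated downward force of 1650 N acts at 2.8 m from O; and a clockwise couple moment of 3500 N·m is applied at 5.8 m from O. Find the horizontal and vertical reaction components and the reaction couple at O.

O_x = -2750 N, O_y = 6300 N, M_O = 23680 N·m

ΣF_x = 0: O_x + 2750 = 0 → O_x = -2750 N.
ΣF_y = 0: O_y − 2900 − 1750 − 1650 = 0 → O_y = 6300 N.
ΣM about O: M_O − 2900·4.1 − 1750·2.1 − 1650·2.8 − 3500 = 0 → M_O = 23680 N·m.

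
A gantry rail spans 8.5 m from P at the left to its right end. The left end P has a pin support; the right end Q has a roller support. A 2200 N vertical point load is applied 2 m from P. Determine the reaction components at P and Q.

Moments about P: Q_y·8.5 − 2200·2 = 0 → Q_y = 4400/8.5 = 517.647 ≈ 517.6 N.
ΣF_y = 0: P_y + 517.647 − 2200 = 0 → P_y = 1682 N.
ΣF_x = 0: no horizontal applied forces, so P_x = 0.

P_x = 0, P_y = 1682 N, Q_y = 517.6 N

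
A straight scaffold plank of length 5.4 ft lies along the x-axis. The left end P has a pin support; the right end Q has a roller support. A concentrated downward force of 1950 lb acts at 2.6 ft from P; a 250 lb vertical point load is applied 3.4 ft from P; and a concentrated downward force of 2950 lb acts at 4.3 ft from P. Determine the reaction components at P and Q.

ΣM about P: Q_y·5.4 − 1950·2.6 − 250·3.4 − 2950·4.3 = 0 → Q_y = 18605/5.4 = 3445.37 ≈ 3445 lb.
ΣF_y = 0: P_y + 3445.37 − 1950 − 250 − 2950 = 0 → P_y = 1705 lb.
ΣF_x = 0: no horizontal applied forces, so P_x = 0.

P_x = 0, P_y = 1705 lb, Q_y = 3445 lb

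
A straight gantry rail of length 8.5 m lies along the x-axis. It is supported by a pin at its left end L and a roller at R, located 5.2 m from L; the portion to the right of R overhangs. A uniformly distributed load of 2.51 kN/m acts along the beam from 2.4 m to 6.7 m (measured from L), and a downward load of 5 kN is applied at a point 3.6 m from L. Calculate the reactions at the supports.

Resultant of the distributed load: 2.51 × 4.3 = 10.793 kN at 4.55 m from L.
Taking moments about L: R_y·5.2 − (2.51·4.3)·4.55 − 5·3.6 = 0 → R_y = 67.10815/5.2 = 12.9054 ≈ 12.91 kN.
ΣF_y = 0: L_y + 12.9054 − 2.51·4.3 − 5 = 0 → L_y = 2.888 kN.
ΣF_x = 0: no horizontal applied forces, so L_x = 0.

L_x = 0, L_y = 2.888 kN, R_y = 12.91 kN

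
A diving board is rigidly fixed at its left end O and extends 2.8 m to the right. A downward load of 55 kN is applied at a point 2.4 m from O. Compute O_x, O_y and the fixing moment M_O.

ΣF_x = 0: O_x = 0.
ΣF_y = 0: O_y − 55 = 0 → O_y = 55.00 kN.
ΣM about O: M_O − 55·2.4 = 0 → M_O = 132.0 kN·m.

O_x = 0, O_y = 55.00 kN, M_O = 132.0 kN·m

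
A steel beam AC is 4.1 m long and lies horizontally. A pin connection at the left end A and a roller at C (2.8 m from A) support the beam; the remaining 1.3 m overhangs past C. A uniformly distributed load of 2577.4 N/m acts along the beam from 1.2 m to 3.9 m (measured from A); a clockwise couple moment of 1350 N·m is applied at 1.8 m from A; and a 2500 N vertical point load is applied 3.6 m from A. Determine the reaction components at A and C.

Resultant of the distributed load: 2577.4 × 2.7 = 6958.98 N at 2.55 m from A.
Taking moments about A: C_y·2.8 − (2577.4·2.7)·2.55 − 1350 − 2500·3.6 = 0 → C_y = 28095.399/2.8 = 10034.1 ≈ 10030 N.
ΣF_y = 0: A_y + 10034.1 − 2577.4·2.7 − 2500 = 0 → A_y = -575.1 N.
ΣF_x = 0: no horizontal applied forces, so A_x = 0.

A_x = 0, A_y = -575.1 N, C_y = 10030 N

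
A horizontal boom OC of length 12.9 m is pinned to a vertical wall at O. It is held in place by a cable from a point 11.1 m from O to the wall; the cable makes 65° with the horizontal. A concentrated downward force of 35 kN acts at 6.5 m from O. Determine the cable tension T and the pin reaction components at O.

ΣM about O: T·sin65°·11.1 − 35·6.5 = 0 → T = 227.5/(11.1·0.906308) = 22.6143 ≈ 22.61 kN.
ΣF_x = 0: O_x − T·cos65° = 0 → O_x = 22.6143 × 0.422618 = 9.557 kN.
ΣF_y = 0: O_y + T·sin65° − 35 = 0 → O_y = 35 − 22.6143 × 0.906308 = 14.50 kN.

T = 22.61 kN, O_x = 9.557 kN, O_y = 14.50 kN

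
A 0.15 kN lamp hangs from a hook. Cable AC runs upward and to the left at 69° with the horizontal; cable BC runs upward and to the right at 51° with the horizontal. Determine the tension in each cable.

ΣF_x = 0: −T_AC·cos69° + T_BC·cos51° = 0 → T_BC = 0.569452·T_AC.
ΣF_y = 0: T_AC·sin69° + T_BC·sin51° = 0.15.
Substitute: T_AC·(0.93358 + 0.569452·0.777146) = 0.15 → T_AC = 0.109002 ≈ 0.1090 kN.
Then T_BC = 0.569452 × 0.109002 = 0.06207 kN.

T_AC = 0.1090 kN, T_BC = 0.06207 kN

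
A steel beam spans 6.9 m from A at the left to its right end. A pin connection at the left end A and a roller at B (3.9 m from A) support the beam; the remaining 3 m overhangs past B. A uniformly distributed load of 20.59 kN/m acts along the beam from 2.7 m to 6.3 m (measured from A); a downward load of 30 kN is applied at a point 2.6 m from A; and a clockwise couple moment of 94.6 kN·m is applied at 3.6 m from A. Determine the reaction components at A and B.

A_x = 0, A_y = -25.66 kN, B_y = 129.8 kN

Resultant of the distributed load: 20.59 × 3.6 = 74.124 kN at 4.5 m from A.
Taking moments about A: B_y·3.9 − (20.59·3.6)·4.5 − 30·2.6 − 94.6 = 0 → B_y = 506.158/3.9 = 129.784 ≈ 129.8 kN.
ΣF_y = 0: A_y + 129.784 − 20.59·3.6 − 30 = 0 → A_y = -25.66 kN.
ΣF_x = 0: no horizontal applied forces, so A_x = 0.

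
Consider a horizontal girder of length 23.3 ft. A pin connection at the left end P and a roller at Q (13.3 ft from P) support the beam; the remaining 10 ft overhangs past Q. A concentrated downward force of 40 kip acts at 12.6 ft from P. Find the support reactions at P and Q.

ΣM about P: Q_y·13.3 − 40·12.6 = 0 → Q_y = 504/13.3 = 37.8947 ≈ 37.89 kip.
ΣF_y = 0: P_y + 37.8947 − 40 = 0 → P_y = 2.105 kip.
ΣF_x = 0: no horizontal applied forces, so P_x = 0.

P_x = 0, P_y = 2.105 kip, Q_y = 37.89 kip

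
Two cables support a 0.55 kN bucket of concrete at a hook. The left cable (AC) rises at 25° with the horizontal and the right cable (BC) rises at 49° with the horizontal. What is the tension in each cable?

ΣF_x = 0: −T_AC·cos25° + T_BC·cos49° = 0 → T_BC = 1.38144·T_AC.
ΣF_y = 0: T_AC·sin25° + T_BC·sin49° = 0.55.
Substitute: T_AC·(0.422618 + 1.38144·0.75471) = 0.55 → T_AC = 0.375374 ≈ 0.3754 kN.
Then T_BC = 1.38144 × 0.375374 = 0.5186 kN.

T_AC = 0.3754 kN, T_BC = 0.5186 kN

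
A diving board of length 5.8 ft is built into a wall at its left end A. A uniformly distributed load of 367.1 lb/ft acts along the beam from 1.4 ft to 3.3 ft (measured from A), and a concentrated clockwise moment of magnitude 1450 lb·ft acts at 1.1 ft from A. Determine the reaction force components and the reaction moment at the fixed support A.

Resultant of the distributed load: 367.1 × 1.9 = 697.49 lb at 2.35 ft from A.
ΣF_x = 0: A_x = 0.
ΣF_y = 0: A_y − 367.1·1.9 = 0 → A_y = 697.5 lb.
ΣM about A: M_A − (367.1·1.9)·2.35 − 1450 = 0 → M_A = 3089 lb·ft.

A_x = 0, A_y = 697.5 lb, M_A = 3089 lb·ft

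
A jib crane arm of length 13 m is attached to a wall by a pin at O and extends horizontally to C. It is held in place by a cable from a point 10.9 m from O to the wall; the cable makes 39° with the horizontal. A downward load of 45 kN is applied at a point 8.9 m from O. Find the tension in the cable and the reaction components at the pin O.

ΣM about O: T·sin39°·10.9 − 45·8.9 = 0 → T = 400.5/(10.9·0.62932) = 58.3854 ≈ 58.39 kN.
ΣF_x = 0: O_x − T·cos39° = 0 → O_x = 58.3854 × 0.777146 = 45.37 kN.
ΣF_y = 0: O_y + T·sin39° − 45 = 0 → O_y = 45 − 58.3854 × 0.62932 = 8.257 kN.

T = 58.39 kN, O_x = 45.37 kN, O_y = 8.257 kN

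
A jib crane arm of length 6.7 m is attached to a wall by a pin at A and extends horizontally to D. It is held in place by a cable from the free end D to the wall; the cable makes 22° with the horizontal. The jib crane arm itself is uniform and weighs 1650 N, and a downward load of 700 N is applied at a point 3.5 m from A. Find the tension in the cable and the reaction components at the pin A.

T = 3178 N, A_x = 2947 N, A_y = 1159 N

ΣM about A: T·sin22°·6.7 − 1650·3.35 − 700·3.5 = 0 → T = 7977.5/(6.7·0.374607) = 3178.46 ≈ 3178 N.
ΣF_x = 0: A_x − T·cos22° = 0 → A_x = 3178.46 × 0.927184 = 2947 N.
ΣF_y = 0: A_y + T·sin22° − 1650 − 700 = 0 → A_y = 2350 − 3178.46 × 0.374607 = 1159 N.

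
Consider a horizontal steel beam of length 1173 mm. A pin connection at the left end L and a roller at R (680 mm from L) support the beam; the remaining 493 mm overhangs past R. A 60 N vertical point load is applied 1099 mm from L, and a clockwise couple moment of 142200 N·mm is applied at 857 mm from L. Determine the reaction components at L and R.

Moments about L: R_y·680 − 60·1099 − 142200 = 0 → R_y = 208140/680 = 306.088 ≈ 306.1 N.
ΣF_y = 0: L_y + 306.088 − 60 = 0 → L_y = -246.1 N.
ΣF_x = 0: no horizontal applied forces, so L_x = 0.

L_x = 0, L_y = -246.1 N, R_y = 306.1 N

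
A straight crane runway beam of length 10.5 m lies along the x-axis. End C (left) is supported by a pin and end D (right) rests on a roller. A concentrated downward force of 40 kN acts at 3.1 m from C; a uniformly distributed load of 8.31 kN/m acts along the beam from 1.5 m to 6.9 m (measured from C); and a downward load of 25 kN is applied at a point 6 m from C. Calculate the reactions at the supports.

Resultant of the distributed load: 8.31 × 5.4 = 44.874 kN at 4.2 m from C.
ΣM about C: D_y·10.5 − 40·3.1 − (8.31·5.4)·4.2 − 25·6 = 0 → D_y = 462.4708/10.5 = 44.0448 ≈ 44.04 kN.
ΣF_y = 0: C_y + 44.0448 − 40 − 8.31·5.4 − 25 = 0 → C_y = 65.83 kN.
ΣF_x = 0: no horizontal applied forces, so C_x = 0.

C_x = 0, C_y = 65.83 kN, D_y = 44.04 kN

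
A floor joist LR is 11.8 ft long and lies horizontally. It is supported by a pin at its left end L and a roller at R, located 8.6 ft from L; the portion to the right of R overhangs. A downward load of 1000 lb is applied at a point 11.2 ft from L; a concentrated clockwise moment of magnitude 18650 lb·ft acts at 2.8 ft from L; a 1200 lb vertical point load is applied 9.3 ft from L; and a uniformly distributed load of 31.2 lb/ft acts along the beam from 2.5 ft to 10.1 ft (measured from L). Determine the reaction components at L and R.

L_x = 0, L_y = -2505 lb, R_y = 4942 lb

Resultant of the distributed load: 31.2 × 7.6 = 237.12 lb at 6.3 ft from L.
ΣM about L: R_y·8.6 − 1000·11.2 − 18650 − 1200·9.3 − (31.2·7.6)·6.3 = 0 → R_y = 42503.856/8.6 = 4942.31 ≈ 4942 lb.
ΣF_y = 0: L_y + 4942.31 − 1000 − 1200 − 31.2·7.6 = 0 → L_y = -2505 lb.
ΣF_x = 0: no horizontal applied forces, so L_x = 0.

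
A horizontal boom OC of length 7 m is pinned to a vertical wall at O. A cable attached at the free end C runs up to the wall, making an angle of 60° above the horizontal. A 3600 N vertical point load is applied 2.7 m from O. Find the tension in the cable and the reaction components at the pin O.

T = 1603 N, O_x = 801.7 N, O_y = 2211 N

ΣM about O: T·sin60°·7 − 3600·2.7 = 0 → T = 9720/(7·0.866025) = 1603.38 ≈ 1603 N.
ΣF_x = 0: O_x − T·cos60° = 0 → O_x = 1603.38 × 0.5 = 801.7 N.
ΣF_y = 0: O_y + T·sin60° − 3600 = 0 → O_y = 3600 − 1603.38 × 0.866025 = 2211 N.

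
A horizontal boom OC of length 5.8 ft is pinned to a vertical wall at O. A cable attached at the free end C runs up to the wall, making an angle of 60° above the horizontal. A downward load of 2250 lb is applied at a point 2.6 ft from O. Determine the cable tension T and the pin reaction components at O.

ΣM about O: T·sin60°·5.8 − 2250·2.6 = 0 → T = 5850/(5.8·0.866025) = 1164.66 ≈ 1165 lb.
ΣF_x = 0: O_x − T·cos60° = 0 → O_x = 1164.66 × 0.5 = 582.3 lb.
ΣF_y = 0: O_y + T·sin60° − 2250 = 0 → O_y = 2250 − 1164.66 × 0.866025 = 1241 lb.

T = 1165 lb, O_x = 582.3 lb, O_y = 1241 lb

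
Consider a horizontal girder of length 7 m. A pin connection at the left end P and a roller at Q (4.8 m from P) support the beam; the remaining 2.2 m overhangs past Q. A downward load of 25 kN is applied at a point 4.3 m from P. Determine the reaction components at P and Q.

ΣM about P: Q_y·4.8 − 25·4.3 = 0 → Q_y = 107.5/4.8 = 22.3958 ≈ 22.40 kN.
ΣF_y = 0: P_y + 22.3958 − 25 = 0 → P_y = 2.604 kN.
ΣF_x = 0: no horizontal applied forces, so P_x = 0.

P_x = 0, P_y = 2.604 kN, Q_y = 22.40 kN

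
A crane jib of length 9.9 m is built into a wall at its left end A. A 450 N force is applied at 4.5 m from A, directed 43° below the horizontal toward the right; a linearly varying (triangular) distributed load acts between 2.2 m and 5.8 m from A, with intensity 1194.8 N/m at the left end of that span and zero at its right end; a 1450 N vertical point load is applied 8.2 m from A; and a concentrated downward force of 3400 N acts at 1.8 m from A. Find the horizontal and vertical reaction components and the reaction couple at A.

A_x = -329.1 N, A_y = 7308 N, M_A = 26700 N·m

Resultant of the triangular load: ½ × 1194.8 × 3.6 = 2150.64 N, acting at 3.4 m from A (one-third of the span from the peak).
ΣF_x = 0: A_x + 450·cos43° = 0 → A_x = -329.1 N.
ΣF_y = 0: A_y − 450·sin43° − ½·1194.8·3.6 − 1450 − 3400 = 0 → A_y = 7308 N.
ΣM about A: M_A − 450·sin43°·4.5 − (½·1194.8·3.6)·3.4 − 1450·8.2 − 3400·1.8 = 0 → M_A = 26700 N·m.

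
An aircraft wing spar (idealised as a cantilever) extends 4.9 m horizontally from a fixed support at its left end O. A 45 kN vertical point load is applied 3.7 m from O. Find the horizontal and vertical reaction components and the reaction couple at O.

O_x = 0, O_y = 45.00 kN, M_O = 166.5 kN·m

ΣF_x = 0: O_x = 0.
ΣF_y = 0: O_y − 45 = 0 → O_y = 45.00 kN.
ΣM about O: M_O − 45·3.7 = 0 → M_O = 166.5 kN·m.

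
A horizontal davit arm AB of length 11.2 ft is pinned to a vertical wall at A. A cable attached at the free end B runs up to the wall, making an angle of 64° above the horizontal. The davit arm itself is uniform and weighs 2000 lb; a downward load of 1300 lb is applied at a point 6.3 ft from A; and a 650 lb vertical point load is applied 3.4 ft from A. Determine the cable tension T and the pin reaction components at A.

T = 2146 lb, A_x = 940.6 lb, A_y = 2021 lb

ΣM about A: T·sin64°·11.2 − 2000·5.6 − 1300·6.3 − 650·3.4 = 0 → T = 21600/(11.2·0.898794) = 2145.73 ≈ 2146 lb.
ΣF_x = 0: A_x − T·cos64° = 0 → A_x = 2145.73 × 0.438371 = 940.6 lb.
ΣF_y = 0: A_y + T·sin64° − 2000 − 1300 − 650 = 0 → A_y = 3950 − 2145.73 × 0.898794 = 2021 lb.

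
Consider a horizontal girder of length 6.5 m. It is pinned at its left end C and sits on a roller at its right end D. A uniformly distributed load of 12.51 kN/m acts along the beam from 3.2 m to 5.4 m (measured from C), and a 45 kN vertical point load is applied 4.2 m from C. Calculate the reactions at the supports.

Resultant of the distributed load: 12.51 × 2.2 = 27.522 kN at 4.3 m from C.
Moments about C: D_y·6.5 − (12.51·2.2)·4.3 − 45·4.2 = 0 → D_y = 307.3446/6.5 = 47.2838 ≈ 47.28 kN.
ΣF_y = 0: C_y + 47.2838 − 12.51·2.2 − 45 = 0 → C_y = 25.24 kN.
ΣF_x = 0: no horizontal applied forces, so C_x = 0.

C_x = 0, C_y = 25.24 kN, D_y = 47.28 kN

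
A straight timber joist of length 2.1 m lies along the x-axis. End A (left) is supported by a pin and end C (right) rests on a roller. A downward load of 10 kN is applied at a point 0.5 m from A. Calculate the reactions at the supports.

Moments about A: C_y·2.1 − 10·0.5 = 0 → C_y = 5/2.1 = 2.38095 ≈ 2.381 kN.
ΣF_y = 0: A_y + 2.38095 − 10 = 0 → A_y = 7.619 kN.
ΣF_x = 0: no horizontal applied forces, so A_x = 0.

A_x = 0, A_y = 7.619 kN, C_y = 2.381 kN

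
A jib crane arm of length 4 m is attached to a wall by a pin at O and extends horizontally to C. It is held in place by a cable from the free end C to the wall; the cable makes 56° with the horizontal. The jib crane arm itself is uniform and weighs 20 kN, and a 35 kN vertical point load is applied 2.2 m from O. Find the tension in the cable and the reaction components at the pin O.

T = 35.28 kN, O_x = 19.73 kN, O_y = 25.75 kN

ΣM about O: T·sin56°·4 − 20·2 − 35·2.2 = 0 → T = 117/(4·0.829038) = 35.2819 ≈ 35.28 kN.
ΣF_x = 0: O_x − T·cos56° = 0 → O_x = 35.2819 × 0.559193 = 19.73 kN.
ΣF_y = 0: O_y + T·sin56° − 20 − 35 = 0 → O_y = 55 − 35.2819 × 0.829038 = 25.75 kN.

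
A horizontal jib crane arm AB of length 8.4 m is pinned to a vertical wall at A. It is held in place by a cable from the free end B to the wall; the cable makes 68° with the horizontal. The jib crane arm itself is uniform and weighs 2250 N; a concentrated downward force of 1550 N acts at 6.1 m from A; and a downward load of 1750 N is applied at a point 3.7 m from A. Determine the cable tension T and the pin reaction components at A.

T = 3259 N, A_x = 1221 N, A_y = 2529 N

ΣM about A: T·sin68°·8.4 − 2250·4.2 − 1550·6.1 − 1750·3.7 = 0 → T = 25380/(8.4·0.927184) = 3258.72 ≈ 3259 N.
ΣF_x = 0: A_x − T·cos68° = 0 → A_x = 3258.72 × 0.374607 = 1221 N.
ΣF_y = 0: A_y + T·sin68° − 2250 − 1550 − 1750 = 0 → A_y = 5550 − 3258.72 × 0.927184 = 2529 N.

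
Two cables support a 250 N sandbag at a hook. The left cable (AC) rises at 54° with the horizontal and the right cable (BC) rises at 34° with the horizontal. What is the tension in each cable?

T_AC = 207.4 N, T_BC = 147.0 N

ΣF_x = 0: −T_AC·cos54° + T_BC·cos34° = 0 → T_BC = 0.708997·T_AC.
ΣF_y = 0: T_AC·sin54° + T_BC·sin34° = 250.
Substitute: T_AC·(0.809017 + 0.708997·0.559193) = 250 → T_AC = 207.386 ≈ 207.4 N.
Then T_BC = 0.708997 × 207.386 = 147.0 N.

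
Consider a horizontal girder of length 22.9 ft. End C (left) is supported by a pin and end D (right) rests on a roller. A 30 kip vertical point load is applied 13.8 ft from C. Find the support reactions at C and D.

C_x = 0, C_y = 11.92 kip, D_y = 18.08 kip

Moments about C: D_y·22.9 − 30·13.8 = 0 → D_y = 414/22.9 = 18.0786 ≈ 18.08 kip.
ΣF_y = 0: C_y + 18.0786 − 30 = 0 → C_y = 11.92 kip.
ΣF_x = 0: no horizontal applied forces, so C_x = 0.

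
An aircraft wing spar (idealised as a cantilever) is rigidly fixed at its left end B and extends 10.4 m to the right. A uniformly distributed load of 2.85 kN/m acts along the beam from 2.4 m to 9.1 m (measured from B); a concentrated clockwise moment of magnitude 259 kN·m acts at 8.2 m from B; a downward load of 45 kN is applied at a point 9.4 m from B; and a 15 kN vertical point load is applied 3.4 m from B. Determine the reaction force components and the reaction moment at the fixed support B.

Resultant of the distributed load: 2.85 × 6.7 = 19.095 kN at 5.75 m from B.
ΣF_x = 0: B_x = 0.
ΣF_y = 0: B_y − 2.85·6.7 − 45 − 15 = 0 → B_y = 79.09 kN.
ΣM about B: M_B − (2.85·6.7)·5.75 − 259 − 45·9.4 − 15·3.4 = 0 → M_B = 842.8 kN·m.

B_x = 0, B_y = 79.09 kN, M_B = 842.8 kN·m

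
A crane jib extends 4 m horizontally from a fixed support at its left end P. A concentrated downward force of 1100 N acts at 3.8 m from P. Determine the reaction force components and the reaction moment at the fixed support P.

P_x = 0, P_y = 1100 N, M_P = 4180 N·m

ΣF_x = 0: P_x = 0.
ΣF_y = 0: P_y − 1100 = 0 → P_y = 1100 N.
ΣM about P: M_P − 1100·3.8 = 0 → M_P = 4180 N·m.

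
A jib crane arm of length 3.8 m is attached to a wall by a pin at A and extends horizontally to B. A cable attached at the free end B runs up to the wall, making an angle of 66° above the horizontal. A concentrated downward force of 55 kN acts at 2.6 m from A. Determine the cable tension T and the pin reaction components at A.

ΣM about A: T·sin66°·3.8 − 55·2.6 = 0 → T = 143/(3.8·0.913545) = 41.1929 ≈ 41.19 kN.
ΣF_x = 0: A_x − T·cos66° = 0 → A_x = 41.1929 × 0.406737 = 16.75 kN.
ΣF_y = 0: A_y + T·sin66° − 55 = 0 → A_y = 55 − 41.1929 × 0.913545 = 17.37 kN.

T = 41.19 kN, A_x = 16.75 kN, A_y = 17.37 kN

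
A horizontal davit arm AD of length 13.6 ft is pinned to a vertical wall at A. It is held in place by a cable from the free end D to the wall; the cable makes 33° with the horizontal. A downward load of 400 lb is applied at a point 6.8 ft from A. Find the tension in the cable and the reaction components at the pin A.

T = 367.2 lb, A_x = 308.0 lb, A_y = 200.0 lb

ΣM about A: T·sin33°·13.6 − 400·6.8 = 0 → T = 2720/(13.6·0.544639) = 367.216 ≈ 367.2 lb.
ΣF_x = 0: A_x − T·cos33° = 0 → A_x = 367.216 × 0.838671 = 308.0 lb.
ΣF_y = 0: A_y + T·sin33° − 400 = 0 → A_y = 400 − 367.216 × 0.544639 = 200.0 lb.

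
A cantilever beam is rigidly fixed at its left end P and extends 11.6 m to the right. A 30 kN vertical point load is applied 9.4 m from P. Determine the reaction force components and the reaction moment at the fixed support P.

P_x = 0, P_y = 30.00 kN, M_P = 282.0 kN·m

ΣF_x = 0: P_x = 0.
ΣF_y = 0: P_y − 30 = 0 → P_y = 30.00 kN.
ΣM about P: M_P − 30·9.4 = 0 → M_P = 282.0 kN·m.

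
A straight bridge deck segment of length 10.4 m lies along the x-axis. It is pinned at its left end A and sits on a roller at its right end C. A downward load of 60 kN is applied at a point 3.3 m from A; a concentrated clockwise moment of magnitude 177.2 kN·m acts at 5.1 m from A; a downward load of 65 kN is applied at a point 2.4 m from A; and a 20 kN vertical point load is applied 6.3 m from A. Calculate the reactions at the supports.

A_x = 0, A_y = 81.81 kN, C_y = 63.19 kN

Taking moments about A: C_y·10.4 − 60·3.3 − 177.2 − 65·2.4 − 20·6.3 = 0 → C_y = 657.2/10.4 = 63.1923 ≈ 63.19 kN.
ΣF_y = 0: A_y + 63.1923 − 60 − 65 − 20 = 0 → A_y = 81.81 kN.
ΣF_x = 0: no horizontal applied forces, so A_x = 0.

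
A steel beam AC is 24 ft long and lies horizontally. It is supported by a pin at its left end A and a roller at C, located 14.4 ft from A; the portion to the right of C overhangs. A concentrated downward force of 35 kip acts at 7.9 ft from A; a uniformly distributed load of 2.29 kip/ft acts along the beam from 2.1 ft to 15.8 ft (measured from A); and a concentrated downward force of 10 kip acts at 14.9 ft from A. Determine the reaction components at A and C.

A_x = 0, A_y = 27.33 kip, C_y = 49.05 kip

Resultant of the distributed load: 2.29 × 13.7 = 31.373 kip at 8.95 ft from A.
Moments about A: C_y·14.4 − 35·7.9 − (2.29·13.7)·8.95 − 10·14.9 = 0 → C_y = 706.28835/14.4 = 49.0478 ≈ 49.05 kip.
ΣF_y = 0: A_y + 49.0478 − 35 − 2.29·13.7 − 10 = 0 → A_y = 27.33 kip.
ΣF_x = 0: no horizontal applied forces, so A_x = 0.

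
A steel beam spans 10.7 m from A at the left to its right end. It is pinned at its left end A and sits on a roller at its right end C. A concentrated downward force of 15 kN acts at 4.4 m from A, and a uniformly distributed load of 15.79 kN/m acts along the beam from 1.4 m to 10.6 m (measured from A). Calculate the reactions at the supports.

A_x = 0, A_y = 72.64 kN, C_y = 87.63 kN

Resultant of the distributed load: 15.79 × 9.2 = 145.268 kN at 6 m from A.
Taking moments about A: C_y·10.7 − 15·4.4 − (15.79·9.2)·6 = 0 → C_y = 937.608/10.7 = 87.6269 ≈ 87.63 kN.
ΣF_y = 0: A_y + 87.6269 − 15 − 15.79·9.2 = 0 → A_y = 72.64 kN.
ΣF_x = 0: no horizontal applied forces, so A_x = 0.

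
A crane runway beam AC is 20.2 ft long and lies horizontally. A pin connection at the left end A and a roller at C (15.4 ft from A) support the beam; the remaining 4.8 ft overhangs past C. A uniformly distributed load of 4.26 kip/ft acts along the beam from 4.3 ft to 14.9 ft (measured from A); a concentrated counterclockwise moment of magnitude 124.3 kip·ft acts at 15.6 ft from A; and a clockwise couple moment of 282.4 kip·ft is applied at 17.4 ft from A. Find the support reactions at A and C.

Resultant of the distributed load: 4.26 × 10.6 = 45.156 kip at 9.6 ft from A.
ΣM about A: C_y·15.4 − (4.26·10.6)·9.6 + 124.3 − 282.4 = 0 → C_y = 591.5976/15.4 = 38.4154 ≈ 38.42 kip.
ΣF_y = 0: A_y + 38.4154 − 4.26·10.6 = 0 → A_y = 6.741 kip.
ΣF_x = 0: no horizontal applied forces, so A_x = 0.

A_x = 0, A_y = 6.741 kip, C_y = 38.42 kip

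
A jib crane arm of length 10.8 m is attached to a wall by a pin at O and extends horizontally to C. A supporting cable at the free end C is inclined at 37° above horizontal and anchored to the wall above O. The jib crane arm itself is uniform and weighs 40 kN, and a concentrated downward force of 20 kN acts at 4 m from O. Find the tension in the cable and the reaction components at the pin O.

T = 45.54 kN, O_x = 36.37 kN, O_y = 32.59 kN

ΣM about O: T·sin37°·10.8 − 40·5.4 − 20·4 = 0 → T = 296/(10.8·0.601815) = 45.5413 ≈ 45.54 kN.
ΣF_x = 0: O_x − T·cos37° = 0 → O_x = 45.5413 × 0.798636 = 36.37 kN.
ΣF_y = 0: O_y + T·sin37° − 40 − 20 = 0 → O_y = 60 − 45.5413 × 0.601815 = 32.59 kN.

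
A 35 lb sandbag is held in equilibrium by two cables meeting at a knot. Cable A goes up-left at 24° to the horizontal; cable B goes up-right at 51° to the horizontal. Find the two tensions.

ΣF_x = 0: −T_A·cos24° + T_B·cos51° = 0 → T_B = 1.45164·T_A.
ΣF_y = 0: T_A·sin24° + T_B·sin51° = 35.
Substitute: T_A·(0.406737 + 1.45164·0.777146) = 35 → T_A = 22.8032 ≈ 22.80 lb.
Then T_B = 1.45164 × 22.8032 = 33.10 lb.

T_A = 22.80 lb, T_B = 33.10 lb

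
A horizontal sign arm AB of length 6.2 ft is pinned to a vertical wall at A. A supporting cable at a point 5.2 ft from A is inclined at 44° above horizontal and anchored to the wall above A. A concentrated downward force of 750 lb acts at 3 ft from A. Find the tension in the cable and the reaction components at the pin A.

ΣM about A: T·sin44°·5.2 − 750·3 = 0 → T = 2250/(5.2·0.694658) = 622.885 ≈ 622.9 lb.
ΣF_x = 0: A_x − T·cos44° = 0 → A_x = 622.885 × 0.71934 = 448.1 lb.
ΣF_y = 0: A_y + T·sin44° − 750 = 0 → A_y = 750 − 622.885 × 0.694658 = 317.3 lb.

T = 622.9 lb, A_x = 448.1 lb, A_y = 317.3 lb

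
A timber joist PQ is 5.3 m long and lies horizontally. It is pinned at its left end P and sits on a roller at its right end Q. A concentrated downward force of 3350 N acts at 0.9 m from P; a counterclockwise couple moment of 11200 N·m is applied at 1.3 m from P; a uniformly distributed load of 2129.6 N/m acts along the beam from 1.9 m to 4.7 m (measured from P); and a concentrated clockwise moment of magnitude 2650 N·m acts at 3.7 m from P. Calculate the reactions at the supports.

P_x = 0, P_y = 6644 N, Q_y = 2668 N

Resultant of the distributed load: 2129.6 × 2.8 = 5962.88 N at 3.3 m from P.
ΣM about P: Q_y·5.3 − 3350·0.9 + 11200 − (2129.6·2.8)·3.3 − 2650 = 0 → Q_y = 14142.504/5.3 = 2668.4 ≈ 2668 N.
ΣF_y = 0: P_y + 2668.4 − 3350 − 2129.6·2.8 = 0 → P_y = 6644 N.
ΣF_x = 0: no horizontal applied forces, so P_x = 0.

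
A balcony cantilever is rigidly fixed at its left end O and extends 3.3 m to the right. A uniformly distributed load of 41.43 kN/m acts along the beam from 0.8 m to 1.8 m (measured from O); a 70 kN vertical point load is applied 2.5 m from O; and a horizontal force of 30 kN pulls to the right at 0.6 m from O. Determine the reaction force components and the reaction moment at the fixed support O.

O_x = -30.00 kN, O_y = 111.4 kN, M_O = 228.9 kN·m

Resultant of the distributed load: 41.43 × 1 = 41.43 kN at 1.3 m from O.
ΣF_x = 0: O_x + 30 = 0 → O_x = -30.00 kN.
ΣF_y = 0: O_y − 41.43·1 − 70 = 0 → O_y = 111.4 kN.
ΣM about O: M_O − (41.43·1)·1.3 − 70·2.5 = 0 → M_O = 228.9 kN·m.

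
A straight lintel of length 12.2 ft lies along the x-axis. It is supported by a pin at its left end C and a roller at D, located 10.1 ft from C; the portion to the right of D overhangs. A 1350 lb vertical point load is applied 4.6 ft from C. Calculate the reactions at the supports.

C_x = 0, C_y = 735.1 lb, D_y = 614.9 lb

Moments about C: D_y·10.1 − 1350·4.6 = 0 → D_y = 6210/10.1 = 614.851 ≈ 614.9 lb.
ΣF_y = 0: C_y + 614.851 − 1350 = 0 → C_y = 735.1 lb.
ΣF_x = 0: no horizontal applied forces, so C_x = 0.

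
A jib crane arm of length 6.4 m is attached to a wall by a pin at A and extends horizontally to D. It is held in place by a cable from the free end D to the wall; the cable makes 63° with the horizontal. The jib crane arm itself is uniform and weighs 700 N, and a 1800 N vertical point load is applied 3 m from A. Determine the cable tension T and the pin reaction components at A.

T = 1340 N, A_x = 608.2 N, A_y = 1306 N

ΣM about A: T·sin63°·6.4 − 700·3.2 − 1800·3 = 0 → T = 7640/(6.4·0.891007) = 1339.78 ≈ 1340 N.
ΣF_x = 0: A_x − T·cos63° = 0 → A_x = 1339.78 × 0.45399 = 608.2 N.
ΣF_y = 0: A_y + T·sin63° − 700 − 1800 = 0 → A_y = 2500 − 1339.78 × 0.891007 = 1306 N.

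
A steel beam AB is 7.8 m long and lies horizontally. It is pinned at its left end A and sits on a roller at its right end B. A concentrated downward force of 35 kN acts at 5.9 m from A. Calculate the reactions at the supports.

A_x = 0, A_y = 8.526 kN, B_y = 26.47 kN

Taking moments about A: B_y·7.8 − 35·5.9 = 0 → B_y = 206.5/7.8 = 26.4744 ≈ 26.47 kN.
ΣF_y = 0: A_y + 26.4744 − 35 = 0 → A_y = 8.526 kN.
ΣF_x = 0: no horizontal applied forces, so A_x = 0.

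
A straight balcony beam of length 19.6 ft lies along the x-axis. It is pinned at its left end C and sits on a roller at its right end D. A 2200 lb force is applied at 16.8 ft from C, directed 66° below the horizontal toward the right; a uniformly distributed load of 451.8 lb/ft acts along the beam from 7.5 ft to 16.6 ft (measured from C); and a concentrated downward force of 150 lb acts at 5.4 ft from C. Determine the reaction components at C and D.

Resultant of the distributed load: 451.8 × 9.1 = 4111.38 lb at 12.05 ft from C.
Taking moments about C: D_y·19.6 − 2200·sin66°·16.8 − (451.8·9.1)·12.05 − 150·5.4 = 0 → D_y = 84116.8/19.6 = 4291.67 ≈ 4292 lb.
ΣF_y = 0: C_y + 4291.67 − 2200·sin66° − 451.8·9.1 − 150 = 0 → C_y = 1980 lb.
ΣF_x = 0: C_x + 2200·cos66° = 0 → C_x = -894.8 lb.

C_x = -894.8 lb, C_y = 1980 lb, D_y = 4292 lb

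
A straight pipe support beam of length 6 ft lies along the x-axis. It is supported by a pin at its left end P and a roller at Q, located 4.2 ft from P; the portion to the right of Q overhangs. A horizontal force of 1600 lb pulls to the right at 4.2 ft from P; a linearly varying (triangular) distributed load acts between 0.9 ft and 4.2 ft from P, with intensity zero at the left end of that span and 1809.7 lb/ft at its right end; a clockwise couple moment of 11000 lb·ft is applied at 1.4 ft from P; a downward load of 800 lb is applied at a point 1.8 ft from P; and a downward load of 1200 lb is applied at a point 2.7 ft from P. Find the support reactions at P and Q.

P_x = -1600 lb, P_y = -951.3 lb, Q_y = 5937 lb

Resultant of the triangular load: ½ × 1809.7 × 3.3 = 2986.005 lb, acting at 3.1 ft from P (one-third of the span from the peak).
ΣM about P: Q_y·4.2 − (½·1809.7·3.3)·3.1 − 11000 − 800·1.8 − 1200·2.7 = 0 → Q_y = 24936.6155/4.2 = 5937.29 ≈ 5937 lb.
ΣF_y = 0: P_y + 5937.29 − ½·1809.7·3.3 − 800 − 1200 = 0 → P_y = -951.3 lb.
ΣF_x = 0: P_x + 1600 = 0 → P_x = -1600 lb.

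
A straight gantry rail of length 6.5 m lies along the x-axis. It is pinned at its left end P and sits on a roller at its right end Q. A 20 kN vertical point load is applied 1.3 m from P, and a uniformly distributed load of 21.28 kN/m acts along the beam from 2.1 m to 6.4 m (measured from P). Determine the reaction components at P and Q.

Resultant of the distributed load: 21.28 × 4.3 = 91.504 kN at 4.25 m from P.
ΣM about P: Q_y·6.5 − 20·1.3 − (21.28·4.3)·4.25 = 0 → Q_y = 414.892/6.5 = 63.8295 ≈ 63.83 kN.
ΣF_y = 0: P_y + 63.8295 − 20 − 21.28·4.3 = 0 → P_y = 47.67 kN.
ΣF_x = 0: no horizontal applied forces, so P_x = 0.

P_x = 0, P_y = 47.67 kN, Q_y = 63.83 kN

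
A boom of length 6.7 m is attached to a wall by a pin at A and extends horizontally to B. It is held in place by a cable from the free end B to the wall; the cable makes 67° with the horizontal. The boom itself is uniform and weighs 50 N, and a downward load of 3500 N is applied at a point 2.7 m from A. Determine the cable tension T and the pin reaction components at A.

T = 1559 N, A_x = 609.3 N, A_y = 2115 N

ΣM about A: T·sin67°·6.7 − 50·3.35 − 3500·2.7 = 0 → T = 9617.5/(6.7·0.920505) = 1559.41 ≈ 1559 N.
ΣF_x = 0: A_x − T·cos67° = 0 → A_x = 1559.41 × 0.390731 = 609.3 N.
ΣF_y = 0: A_y + T·sin67° − 50 − 3500 = 0 → A_y = 3550 − 1559.41 × 0.920505 = 2115 N.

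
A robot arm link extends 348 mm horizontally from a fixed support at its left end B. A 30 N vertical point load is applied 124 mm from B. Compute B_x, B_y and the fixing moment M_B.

B_x = 0, B_y = 30.00 N, M_B = 3720 N·mm

ΣF_x = 0: B_x = 0.
ΣF_y = 0: B_y − 30 = 0 → B_y = 30.00 N.
ΣM about B: M_B − 30·124 = 0 → M_B = 3720 N·mm.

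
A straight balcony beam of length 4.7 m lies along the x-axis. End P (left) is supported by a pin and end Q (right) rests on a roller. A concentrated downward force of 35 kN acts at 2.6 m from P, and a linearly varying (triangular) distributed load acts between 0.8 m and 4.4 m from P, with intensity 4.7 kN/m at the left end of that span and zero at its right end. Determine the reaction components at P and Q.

P_x = 0, P_y = 20.50 kN, Q_y = 22.96 kN

Resultant of the triangular load: ½ × 4.7 × 3.6 = 8.46 kN, acting at 2 m from P (one-third of the span from the peak).
Moments about P: Q_y·4.7 − 35·2.6 − (½·4.7·3.6)·2 = 0 → Q_y = 107.92/4.7 = 22.9617 ≈ 22.96 kN.
ΣF_y = 0: P_y + 22.9617 − 35 − ½·4.7·3.6 = 0 → P_y = 20.50 kN.
ΣF_x = 0: no horizontal applied forces, so P_x = 0.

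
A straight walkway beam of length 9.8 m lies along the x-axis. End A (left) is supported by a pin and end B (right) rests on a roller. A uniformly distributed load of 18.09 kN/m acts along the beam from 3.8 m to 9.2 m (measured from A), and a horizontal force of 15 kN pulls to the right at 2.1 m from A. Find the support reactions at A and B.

A_x = -15.00 kN, A_y = 32.89 kN, B_y = 64.79 kN

Resultant of the distributed load: 18.09 × 5.4 = 97.686 kN at 6.5 m from A.
Taking moments about A: B_y·9.8 − (18.09·5.4)·6.5 = 0 → B_y = 634.959/9.8 = 64.7917 ≈ 64.79 kN.
ΣF_y = 0: A_y + 64.7917 − 18.09·5.4 = 0 → A_y = 32.89 kN.
ΣF_x = 0: A_x + 15 = 0 → A_x = -15.00 kN.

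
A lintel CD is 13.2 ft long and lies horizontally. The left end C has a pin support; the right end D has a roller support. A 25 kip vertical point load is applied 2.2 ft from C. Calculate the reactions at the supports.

Taking moments about C: D_y·13.2 − 25·2.2 = 0 → D_y = 55/13.2 = 4.16667 ≈ 4.167 kip.
ΣF_y = 0: C_y + 4.16667 − 25 = 0 → C_y = 20.83 kip.
ΣF_x = 0: no horizontal applied forces, so C_x = 0.

C_x = 0, C_y = 20.83 kip, D_y = 4.167 kip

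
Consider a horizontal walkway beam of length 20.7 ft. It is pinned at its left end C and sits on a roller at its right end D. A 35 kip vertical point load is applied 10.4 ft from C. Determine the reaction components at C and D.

C_x = 0, C_y = 17.42 kip, D_y = 17.58 kip

ΣM about C: D_y·20.7 − 35·10.4 = 0 → D_y = 364/20.7 = 17.5845 ≈ 17.58 kip.
ΣF_y = 0: C_y + 17.5845 − 35 = 0 → C_y = 17.42 kip.
ΣF_x = 0: no horizontal applied forces, so C_x = 0.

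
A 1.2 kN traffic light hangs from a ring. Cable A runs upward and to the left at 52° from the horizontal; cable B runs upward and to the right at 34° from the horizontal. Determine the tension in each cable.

T_A = 0.9973 kN, T_B = 0.7406 kN

ΣF_x = 0: −T_A·cos52° + T_B·cos34° = 0 → T_B = 0.742622·T_A.
ΣF_y = 0: T_A·sin52° + T_B·sin34° = 1.2.
Substitute: T_A·(0.788011 + 0.742622·0.559193) = 1.2 → T_A = 0.997274 ≈ 0.9973 kN.
Then T_B = 0.742622 × 0.997274 = 0.7406 kN.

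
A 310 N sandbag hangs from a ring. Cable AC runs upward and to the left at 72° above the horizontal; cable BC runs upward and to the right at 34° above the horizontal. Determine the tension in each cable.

T_AC = 267.4 N, T_BC = 99.66 N

ΣF_x = 0: −T_AC·cos72° + T_BC·cos34° = 0 → T_BC = 0.372742·T_AC.
ΣF_y = 0: T_AC·sin72° + T_BC·sin34° = 310.
Substitute: T_AC·(0.951057 + 0.372742·0.559193) = 310 → T_AC = 267.359 ≈ 267.4 N.
Then T_BC = 0.372742 × 267.359 = 99.66 N.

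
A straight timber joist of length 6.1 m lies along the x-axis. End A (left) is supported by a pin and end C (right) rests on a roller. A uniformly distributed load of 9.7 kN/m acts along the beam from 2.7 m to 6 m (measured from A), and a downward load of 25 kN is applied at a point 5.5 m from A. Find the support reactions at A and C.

A_x = 0, A_y = 11.64 kN, C_y = 45.37 kN

Resultant of the distributed load: 9.7 × 3.3 = 32.01 kN at 4.35 m from A.
Moments about A: C_y·6.1 − (9.7·3.3)·4.35 − 25·5.5 = 0 → C_y = 276.7435/6.1 = 45.3678 ≈ 45.37 kN.
ΣF_y = 0: A_y + 45.3678 − 9.7·3.3 − 25 = 0 → A_y = 11.64 kN.
ΣF_x = 0: no horizontal applied forces, so A_x = 0.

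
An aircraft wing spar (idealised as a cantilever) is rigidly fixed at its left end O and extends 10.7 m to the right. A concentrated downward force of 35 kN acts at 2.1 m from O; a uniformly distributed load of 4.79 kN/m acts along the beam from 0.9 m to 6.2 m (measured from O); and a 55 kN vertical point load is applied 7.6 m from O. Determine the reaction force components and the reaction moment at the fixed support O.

Resultant of the distributed load: 4.79 × 5.3 = 25.387 kN at 3.55 m from O.
ΣF_x = 0: O_x = 0.
ΣF_y = 0: O_y − 35 − 4.79·5.3 − 55 = 0 → O_y = 115.4 kN.
ΣM about O: M_O − 35·2.1 − (4.79·5.3)·3.55 − 55·7.6 = 0 → M_O = 581.6 kN·m.

O_x = 0, O_y = 115.4 kN, M_O = 581.6 kN·m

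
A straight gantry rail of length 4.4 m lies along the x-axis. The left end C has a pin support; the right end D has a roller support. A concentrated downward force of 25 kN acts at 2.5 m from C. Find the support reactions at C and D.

C_x = 0, C_y = 10.80 kN, D_y = 14.20 kN

Moments about C: D_y·4.4 − 25·2.5 = 0 → D_y = 62.5/4.4 = 14.2045 ≈ 14.20 kN.
ΣF_y = 0: C_y + 14.2045 − 25 = 0 → C_y = 10.80 kN.
ΣF_x = 0: no horizontal applied forces, so C_x = 0.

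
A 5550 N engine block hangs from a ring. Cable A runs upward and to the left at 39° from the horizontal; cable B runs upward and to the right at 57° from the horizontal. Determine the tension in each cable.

T_A = 3039 N, T_B = 4337 N

ΣF_x = 0: −T_A·cos39° + T_B·cos57° = 0 → T_B = 1.4269·T_A.
ΣF_y = 0: T_A·sin39° + T_B·sin57° = 5550.
Substitute: T_A·(0.62932 + 1.4269·0.838671) = 5550 → T_A = 3039.4 ≈ 3039 N.
Then T_B = 1.4269 × 3039.4 = 4337 N.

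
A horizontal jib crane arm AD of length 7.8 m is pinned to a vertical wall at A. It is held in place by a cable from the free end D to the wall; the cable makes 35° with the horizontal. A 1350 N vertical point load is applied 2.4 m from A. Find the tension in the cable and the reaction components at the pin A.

ΣM about A: T·sin35°·7.8 − 1350·2.4 = 0 → T = 3240/(7.8·0.573576) = 724.202 ≈ 724.2 N.
ΣF_x = 0: A_x − T·cos35° = 0 → A_x = 724.202 × 0.819152 = 593.2 N.
ΣF_y = 0: A_y + T·sin35° − 1350 = 0 → A_y = 1350 − 724.202 × 0.573576 = 934.6 N.

T = 724.2 N, A_x = 593.2 N, A_y = 934.6 N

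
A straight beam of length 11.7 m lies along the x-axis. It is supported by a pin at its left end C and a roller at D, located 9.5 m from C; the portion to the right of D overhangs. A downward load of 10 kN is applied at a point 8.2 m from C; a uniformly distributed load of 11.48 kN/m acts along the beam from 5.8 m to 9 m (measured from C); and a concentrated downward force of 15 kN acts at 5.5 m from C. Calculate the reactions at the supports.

Resultant of the distributed load: 11.48 × 3.2 = 36.736 kN at 7.4 m from C.
Moments about C: D_y·9.5 − 10·8.2 − (11.48·3.2)·7.4 − 15·5.5 = 0 → D_y = 436.3464/9.5 = 45.9312 ≈ 45.93 kN.
ΣF_y = 0: C_y + 45.9312 − 10 − 11.48·3.2 − 15 = 0 → C_y = 15.80 kN.
ΣF_x = 0: no horizontal applied forces, so C_x = 0.

C_x = 0, C_y = 15.80 kN, D_y = 45.93 kN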